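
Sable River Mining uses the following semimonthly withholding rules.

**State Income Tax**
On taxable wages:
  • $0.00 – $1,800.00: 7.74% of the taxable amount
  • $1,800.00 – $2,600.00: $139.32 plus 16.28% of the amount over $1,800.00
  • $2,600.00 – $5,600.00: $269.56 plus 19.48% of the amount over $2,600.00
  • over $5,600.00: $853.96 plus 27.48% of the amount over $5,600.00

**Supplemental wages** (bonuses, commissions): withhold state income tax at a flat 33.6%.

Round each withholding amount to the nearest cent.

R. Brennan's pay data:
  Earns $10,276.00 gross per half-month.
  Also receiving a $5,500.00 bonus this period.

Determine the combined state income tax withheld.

$3,986.92

State Income Tax: taxable = $10,276.00
  $853.96 + 27.48% × ($10,276.00 − $5,600.00) = $853.96 + 27.48% × $4,676.00 = $2,138.92
Supplemental (33.6% flat on bonus): 33.6% × $5,500.00 = $1,848.00
Total state income tax: $2,138.92 + $1,848.00 = $3,986.92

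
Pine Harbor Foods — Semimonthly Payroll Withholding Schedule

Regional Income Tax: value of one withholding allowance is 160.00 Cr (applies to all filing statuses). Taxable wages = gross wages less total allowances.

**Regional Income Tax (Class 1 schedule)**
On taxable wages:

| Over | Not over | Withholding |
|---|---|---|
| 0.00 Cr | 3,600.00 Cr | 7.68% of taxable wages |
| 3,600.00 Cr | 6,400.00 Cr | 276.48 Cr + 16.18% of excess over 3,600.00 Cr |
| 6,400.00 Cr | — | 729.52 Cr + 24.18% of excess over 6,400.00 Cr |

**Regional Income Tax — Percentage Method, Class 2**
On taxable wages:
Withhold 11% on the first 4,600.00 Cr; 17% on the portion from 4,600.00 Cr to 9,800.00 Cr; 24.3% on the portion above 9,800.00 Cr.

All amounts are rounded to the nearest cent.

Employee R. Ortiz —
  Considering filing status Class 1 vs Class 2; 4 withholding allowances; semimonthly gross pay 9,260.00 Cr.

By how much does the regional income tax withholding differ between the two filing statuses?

Regional Income Tax (Class 1): taxable = 9,260.00 Cr − 4×160.00 Cr = 8,620.00 Cr
  729.52 Cr + 24.18% × (8,620.00 Cr − 6,400.00 Cr) = 729.52 Cr + 24.18% × 2,220.00 Cr = 1,266.32 Cr
Regional Income Tax (Class 2): taxable = 9,260.00 Cr − 4×160.00 Cr = 8,620.00 Cr
  506.00 Cr + 17% × (8,620.00 Cr − 4,600.00 Cr) = 506.00 Cr + 17% × 4,020.00 Cr = 1,189.40 Cr
Difference: |1,266.32 Cr − 1,189.40 Cr| = 76.92 Cr (higher under Class 1)

76.92 Cr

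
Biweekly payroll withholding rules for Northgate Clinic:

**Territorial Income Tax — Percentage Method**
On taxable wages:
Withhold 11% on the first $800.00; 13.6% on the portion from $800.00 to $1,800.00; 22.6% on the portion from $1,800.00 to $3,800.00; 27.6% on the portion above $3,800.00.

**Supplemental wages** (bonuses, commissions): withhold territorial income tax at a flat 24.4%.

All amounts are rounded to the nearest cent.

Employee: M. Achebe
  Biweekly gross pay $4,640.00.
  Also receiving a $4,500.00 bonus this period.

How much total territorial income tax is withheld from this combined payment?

Territorial Income Tax: taxable = $4,640.00
  $676.00 + 27.6% × ($4,640.00 − $3,800.00) = $676.00 + 27.6% × $840.00 = $907.84
Supplemental (24.4% flat on bonus): 24.4% × $4,500.00 = $1,098.00
Total territorial income tax: $907.84 + $1,098.00 = $2,005.84

$2,005.84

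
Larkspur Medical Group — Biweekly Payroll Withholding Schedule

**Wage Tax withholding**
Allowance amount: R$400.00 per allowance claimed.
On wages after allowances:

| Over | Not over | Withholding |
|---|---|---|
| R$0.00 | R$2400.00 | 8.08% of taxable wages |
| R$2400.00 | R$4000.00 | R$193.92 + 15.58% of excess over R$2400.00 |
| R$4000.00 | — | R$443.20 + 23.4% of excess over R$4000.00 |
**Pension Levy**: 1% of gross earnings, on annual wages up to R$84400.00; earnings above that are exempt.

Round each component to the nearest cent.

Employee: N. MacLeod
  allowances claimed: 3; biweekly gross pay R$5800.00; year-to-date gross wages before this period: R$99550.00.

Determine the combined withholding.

R$583.60

Wage Tax: taxable = R$5800.00 − 3×R$400.00 = R$4600.00
  R$443.20 + 23.4% × (R$4600.00 − R$4000.00) = R$443.20 + 23.4% × R$600.00 = R$583.60
Pension Levy: YTD R$99550.00 ≥ cap R$84400.00 → R$0.00
Total: R$583.60 + R$0.00 = R$583.60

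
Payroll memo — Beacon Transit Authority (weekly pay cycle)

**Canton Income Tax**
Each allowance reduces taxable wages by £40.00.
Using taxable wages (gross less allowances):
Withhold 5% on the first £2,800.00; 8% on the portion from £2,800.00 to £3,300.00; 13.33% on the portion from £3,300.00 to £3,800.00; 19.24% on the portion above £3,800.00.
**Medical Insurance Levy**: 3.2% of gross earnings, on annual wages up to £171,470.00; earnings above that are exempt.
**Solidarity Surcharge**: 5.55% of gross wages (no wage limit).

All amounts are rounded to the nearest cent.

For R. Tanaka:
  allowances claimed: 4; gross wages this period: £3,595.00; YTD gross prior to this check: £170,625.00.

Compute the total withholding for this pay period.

£424.56

Canton Income Tax: taxable = £3,595.00 − 4×£40.00 = £3,435.00
  £180.00 + 13.33% × (£3,435.00 − £3,300.00) = £180.00 + 13.33% × £135.00 = £198.00
Medical Insurance Levy: cap £171,470.00 − YTD £170,625.00 = £845.00 subject; 3.2% × £845.00 = £27.04
Solidarity Surcharge: 5.55% × £3,595.00 = £199.52
Total: £198.00 + £27.04 + £199.52 = £424.56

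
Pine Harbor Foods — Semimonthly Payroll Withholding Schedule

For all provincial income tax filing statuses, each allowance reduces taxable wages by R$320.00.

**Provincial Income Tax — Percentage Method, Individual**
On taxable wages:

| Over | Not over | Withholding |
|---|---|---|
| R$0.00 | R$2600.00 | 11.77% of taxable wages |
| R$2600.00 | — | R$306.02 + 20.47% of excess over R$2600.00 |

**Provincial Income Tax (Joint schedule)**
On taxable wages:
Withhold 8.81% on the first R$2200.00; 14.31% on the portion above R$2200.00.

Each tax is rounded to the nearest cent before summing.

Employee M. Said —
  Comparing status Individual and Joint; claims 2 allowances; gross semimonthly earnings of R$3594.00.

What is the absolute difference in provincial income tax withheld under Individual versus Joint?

R$76.76

Provincial Income Tax (Individual): taxable = R$3594.00 − 2×R$320.00 = R$2954.00
  R$306.02 + 20.47% × (R$2954.00 − R$2600.00) = R$306.02 + 20.47% × R$354.00 = R$378.48
Provincial Income Tax (Joint): taxable = R$3594.00 − 2×R$320.00 = R$2954.00
  R$193.82 + 14.31% × (R$2954.00 − R$2200.00) = R$193.82 + 14.31% × R$754.00 = R$301.72
Difference: |R$378.48 − R$301.72| = R$76.76 (higher under Individual)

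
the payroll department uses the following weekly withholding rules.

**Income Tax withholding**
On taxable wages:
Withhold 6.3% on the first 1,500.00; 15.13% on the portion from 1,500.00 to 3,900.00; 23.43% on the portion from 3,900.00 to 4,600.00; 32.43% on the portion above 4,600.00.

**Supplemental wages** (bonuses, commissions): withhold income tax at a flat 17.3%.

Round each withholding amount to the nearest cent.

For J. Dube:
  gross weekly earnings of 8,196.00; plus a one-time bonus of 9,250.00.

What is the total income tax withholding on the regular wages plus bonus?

3,388.06

Income Tax: taxable = 8,196.00
  621.63 + 32.43% × (8,196.00 − 4,600.00) = 621.63 + 32.43% × 3,596.00 = 1,787.81
Supplemental (17.3% flat on bonus): 17.3% × 9,250.00 = 1,600.25
Total income tax: 1,787.81 + 1,600.25 = 3,388.06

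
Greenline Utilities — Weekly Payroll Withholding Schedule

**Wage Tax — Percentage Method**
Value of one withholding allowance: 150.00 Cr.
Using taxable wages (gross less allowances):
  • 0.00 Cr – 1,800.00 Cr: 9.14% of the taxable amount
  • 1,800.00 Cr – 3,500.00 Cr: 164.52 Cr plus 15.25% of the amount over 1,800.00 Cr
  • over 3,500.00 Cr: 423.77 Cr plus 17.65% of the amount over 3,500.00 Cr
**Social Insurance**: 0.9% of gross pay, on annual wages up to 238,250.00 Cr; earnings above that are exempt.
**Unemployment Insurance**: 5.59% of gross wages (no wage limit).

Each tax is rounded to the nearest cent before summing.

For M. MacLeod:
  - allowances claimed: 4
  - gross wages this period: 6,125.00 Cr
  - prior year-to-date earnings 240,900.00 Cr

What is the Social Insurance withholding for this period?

Social Insurance: YTD 240,900.00 Cr ≥ cap 238,250.00 Cr → 0.00 Cr

0.00 Cr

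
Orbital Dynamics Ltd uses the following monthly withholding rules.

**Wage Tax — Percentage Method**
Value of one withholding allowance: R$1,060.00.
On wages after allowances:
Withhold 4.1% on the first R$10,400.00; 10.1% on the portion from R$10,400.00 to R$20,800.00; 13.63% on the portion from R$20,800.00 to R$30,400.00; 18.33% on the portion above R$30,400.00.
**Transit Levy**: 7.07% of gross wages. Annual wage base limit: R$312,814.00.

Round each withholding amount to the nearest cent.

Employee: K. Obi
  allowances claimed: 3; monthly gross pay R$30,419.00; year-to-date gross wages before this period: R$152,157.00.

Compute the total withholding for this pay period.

R$4,505.06

Wage Tax: taxable = R$30,419.00 − 3×R$1,060.00 = R$27,239.00
  R$1,476.80 + 13.63% × (R$27,239.00 − R$20,800.00) = R$1,476.80 + 13.63% × R$6,439.00 = R$2,354.44
Transit Levy: 7.07% × R$30,419.00 = R$2,150.62
Total: R$2,354.44 + R$2,150.62 = R$4,505.06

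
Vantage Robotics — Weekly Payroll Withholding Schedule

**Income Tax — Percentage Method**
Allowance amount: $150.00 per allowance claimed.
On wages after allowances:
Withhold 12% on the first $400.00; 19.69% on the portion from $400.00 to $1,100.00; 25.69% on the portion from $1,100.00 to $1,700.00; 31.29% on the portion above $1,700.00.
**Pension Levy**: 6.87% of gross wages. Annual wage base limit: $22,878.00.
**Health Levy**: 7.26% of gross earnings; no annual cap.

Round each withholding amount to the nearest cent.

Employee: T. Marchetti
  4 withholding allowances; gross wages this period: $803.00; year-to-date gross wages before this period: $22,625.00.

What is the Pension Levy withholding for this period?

$17.38

Pension Levy: cap $22,878.00 − YTD $22,625.00 = $253.00 subject; 6.87% × $253.00 = $17.38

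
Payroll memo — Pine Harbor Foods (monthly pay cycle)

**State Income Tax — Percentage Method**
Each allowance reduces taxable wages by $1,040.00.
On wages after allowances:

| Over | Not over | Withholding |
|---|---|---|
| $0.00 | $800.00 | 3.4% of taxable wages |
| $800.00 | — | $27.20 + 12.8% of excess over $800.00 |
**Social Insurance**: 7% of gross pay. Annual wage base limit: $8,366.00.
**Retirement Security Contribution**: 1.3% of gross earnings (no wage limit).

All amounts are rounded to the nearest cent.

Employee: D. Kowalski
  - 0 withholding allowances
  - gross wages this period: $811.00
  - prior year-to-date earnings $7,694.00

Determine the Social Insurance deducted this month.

Social Insurance: cap $8,366.00 − YTD $7,694.00 = $672.00 subject; 7% × $672.00 = $47.04

$47.04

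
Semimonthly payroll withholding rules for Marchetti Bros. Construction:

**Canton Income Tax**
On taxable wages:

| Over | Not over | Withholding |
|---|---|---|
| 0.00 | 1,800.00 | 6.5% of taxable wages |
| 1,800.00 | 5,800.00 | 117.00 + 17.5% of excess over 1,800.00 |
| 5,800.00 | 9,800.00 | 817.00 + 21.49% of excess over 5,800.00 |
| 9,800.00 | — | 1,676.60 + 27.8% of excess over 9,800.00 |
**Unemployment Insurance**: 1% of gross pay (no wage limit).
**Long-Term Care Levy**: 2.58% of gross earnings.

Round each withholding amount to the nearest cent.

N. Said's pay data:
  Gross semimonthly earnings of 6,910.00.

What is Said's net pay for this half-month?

Canton Income Tax: taxable = 6,910.00
  817.00 + 21.49% × (6,910.00 − 5,800.00) = 817.00 + 21.49% × 1,110.00 = 1,055.54
Unemployment Insurance: 1% × 6,910.00 = 69.10
Long-Term Care Levy: 2.58% × 6,910.00 = 178.28
Total withheld: 1,055.54 + 69.10 + 178.28 = 1,302.92
Net pay: 6,910.00 − 1,302.92 = 5,607.08

5,607.08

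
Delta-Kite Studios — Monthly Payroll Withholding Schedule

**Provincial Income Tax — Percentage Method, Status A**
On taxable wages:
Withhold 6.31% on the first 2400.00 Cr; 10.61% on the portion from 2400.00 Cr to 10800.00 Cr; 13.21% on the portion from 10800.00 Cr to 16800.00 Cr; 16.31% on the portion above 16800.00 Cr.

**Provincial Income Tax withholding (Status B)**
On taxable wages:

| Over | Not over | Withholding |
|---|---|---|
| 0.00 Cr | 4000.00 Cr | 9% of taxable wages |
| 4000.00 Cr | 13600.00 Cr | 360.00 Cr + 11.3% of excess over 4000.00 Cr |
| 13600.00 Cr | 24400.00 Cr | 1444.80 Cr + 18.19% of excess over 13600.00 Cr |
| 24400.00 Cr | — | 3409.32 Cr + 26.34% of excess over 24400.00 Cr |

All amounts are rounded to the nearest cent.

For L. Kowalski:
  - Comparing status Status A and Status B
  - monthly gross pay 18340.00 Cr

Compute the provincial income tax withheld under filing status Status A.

2086.45 Cr

Provincial Income Tax (Status A): taxable = 18340.00 Cr
  1835.28 Cr + 16.31% × (18340.00 Cr − 16800.00 Cr) = 1835.28 Cr + 16.31% × 1540.00 Cr = 2086.45 Cr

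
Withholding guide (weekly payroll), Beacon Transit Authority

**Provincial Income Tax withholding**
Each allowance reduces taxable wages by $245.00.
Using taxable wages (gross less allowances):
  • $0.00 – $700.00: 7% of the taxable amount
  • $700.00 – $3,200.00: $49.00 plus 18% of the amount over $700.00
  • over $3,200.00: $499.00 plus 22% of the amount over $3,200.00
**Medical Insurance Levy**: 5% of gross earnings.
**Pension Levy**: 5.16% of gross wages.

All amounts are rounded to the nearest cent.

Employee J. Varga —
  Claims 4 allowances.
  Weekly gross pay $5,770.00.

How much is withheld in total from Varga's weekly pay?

Provincial Income Tax: taxable = $5,770.00 − 4×$245.00 = $4,790.00
  $499.00 + 22% × ($4,790.00 − $3,200.00) = $499.00 + 22% × $1,590.00 = $848.80
Medical Insurance Levy: 5% × $5,770.00 = $288.50
Pension Levy: 5.16% × $5,770.00 = $297.73
Total: $848.80 + $288.50 + $297.73 = $1,435.03

$1,435.03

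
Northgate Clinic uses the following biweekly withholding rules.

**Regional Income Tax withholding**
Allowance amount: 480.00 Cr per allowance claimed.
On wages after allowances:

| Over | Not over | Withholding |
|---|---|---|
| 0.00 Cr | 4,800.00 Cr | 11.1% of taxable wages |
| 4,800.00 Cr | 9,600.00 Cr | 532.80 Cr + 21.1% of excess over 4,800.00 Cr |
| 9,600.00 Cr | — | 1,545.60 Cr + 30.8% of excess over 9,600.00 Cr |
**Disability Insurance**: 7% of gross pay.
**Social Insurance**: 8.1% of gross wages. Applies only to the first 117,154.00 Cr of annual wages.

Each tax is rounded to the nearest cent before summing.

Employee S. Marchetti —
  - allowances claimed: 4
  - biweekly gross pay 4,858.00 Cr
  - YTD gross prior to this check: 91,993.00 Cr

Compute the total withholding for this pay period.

1,059.68 Cr

Regional Income Tax: taxable = 4,858.00 Cr − 4×480.00 Cr = 2,938.00 Cr
  11.1% × 2,938.00 Cr = 326.12 Cr
Disability Insurance: 7% × 4,858.00 Cr = 340.06 Cr
Social Insurance: 8.1% × 4,858.00 Cr = 393.50 Cr
Total: 326.12 Cr + 340.06 Cr + 393.50 Cr = 1,059.68 Cr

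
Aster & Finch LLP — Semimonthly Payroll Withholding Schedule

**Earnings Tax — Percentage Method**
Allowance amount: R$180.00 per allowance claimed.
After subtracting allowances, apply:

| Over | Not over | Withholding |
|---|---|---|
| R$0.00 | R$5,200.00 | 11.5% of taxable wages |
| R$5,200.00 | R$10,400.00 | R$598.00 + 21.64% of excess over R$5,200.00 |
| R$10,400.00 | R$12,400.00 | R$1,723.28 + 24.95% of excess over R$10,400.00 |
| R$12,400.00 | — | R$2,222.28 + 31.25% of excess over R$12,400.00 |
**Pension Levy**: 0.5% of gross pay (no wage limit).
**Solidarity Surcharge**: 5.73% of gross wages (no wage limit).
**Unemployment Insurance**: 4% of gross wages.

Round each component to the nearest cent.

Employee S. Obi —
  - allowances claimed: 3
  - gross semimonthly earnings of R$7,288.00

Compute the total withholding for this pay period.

R$1,678.55

Earnings Tax: taxable = R$7,288.00 − 3×R$180.00 = R$6,748.00
  R$598.00 + 21.64% × (R$6,748.00 − R$5,200.00) = R$598.00 + 21.64% × R$1,548.00 = R$932.99
Pension Levy: 0.5% × R$7,288.00 = R$36.44
Solidarity Surcharge: 5.73% × R$7,288.00 = R$417.60
Unemployment Insurance: 4% × R$7,288.00 = R$291.52
Total: R$932.99 + R$36.44 + R$417.60 + R$291.52 = R$1,678.55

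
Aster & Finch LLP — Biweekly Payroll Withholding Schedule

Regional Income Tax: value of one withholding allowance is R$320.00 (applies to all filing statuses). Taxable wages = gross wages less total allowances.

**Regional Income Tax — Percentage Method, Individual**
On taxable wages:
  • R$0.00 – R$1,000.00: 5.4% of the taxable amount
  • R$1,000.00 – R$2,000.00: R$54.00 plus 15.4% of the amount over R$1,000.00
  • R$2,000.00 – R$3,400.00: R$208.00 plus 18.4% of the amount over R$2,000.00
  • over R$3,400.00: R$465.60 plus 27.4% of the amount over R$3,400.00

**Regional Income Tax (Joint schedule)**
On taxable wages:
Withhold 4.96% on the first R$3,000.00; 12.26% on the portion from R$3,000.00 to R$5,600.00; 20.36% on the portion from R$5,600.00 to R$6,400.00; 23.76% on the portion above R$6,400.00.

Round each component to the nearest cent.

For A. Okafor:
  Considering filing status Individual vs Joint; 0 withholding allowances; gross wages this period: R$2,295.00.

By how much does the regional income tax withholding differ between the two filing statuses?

Regional Income Tax (Individual): taxable = R$2,295.00
  R$208.00 + 18.4% × (R$2,295.00 − R$2,000.00) = R$208.00 + 18.4% × R$295.00 = R$262.28
Regional Income Tax (Joint): taxable = R$2,295.00
  4.96% × R$2,295.00 = R$113.83
Difference: |R$262.28 − R$113.83| = R$148.45 (higher under Individual)

R$148.45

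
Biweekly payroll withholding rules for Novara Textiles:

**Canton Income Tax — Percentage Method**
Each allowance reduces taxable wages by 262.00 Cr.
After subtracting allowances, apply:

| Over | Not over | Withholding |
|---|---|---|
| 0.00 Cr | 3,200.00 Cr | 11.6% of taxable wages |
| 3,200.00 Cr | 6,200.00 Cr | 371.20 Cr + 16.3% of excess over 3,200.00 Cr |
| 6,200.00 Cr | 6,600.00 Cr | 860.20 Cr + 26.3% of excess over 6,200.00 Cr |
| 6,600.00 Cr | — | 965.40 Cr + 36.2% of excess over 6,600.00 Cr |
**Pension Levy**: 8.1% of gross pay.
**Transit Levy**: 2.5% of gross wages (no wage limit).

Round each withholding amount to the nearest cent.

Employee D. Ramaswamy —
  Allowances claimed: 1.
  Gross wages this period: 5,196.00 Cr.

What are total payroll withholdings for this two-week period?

1,204.62 Cr

Canton Income Tax: taxable = 5,196.00 Cr − 1×262.00 Cr = 4,934.00 Cr
  371.20 Cr + 16.3% × (4,934.00 Cr − 3,200.00 Cr) = 371.20 Cr + 16.3% × 1,734.00 Cr = 653.84 Cr
Pension Levy: 8.1% × 5,196.00 Cr = 420.88 Cr
Transit Levy: 2.5% × 5,196.00 Cr = 129.90 Cr
Total: 653.84 Cr + 420.88 Cr + 129.90 Cr = 1,204.62 Cr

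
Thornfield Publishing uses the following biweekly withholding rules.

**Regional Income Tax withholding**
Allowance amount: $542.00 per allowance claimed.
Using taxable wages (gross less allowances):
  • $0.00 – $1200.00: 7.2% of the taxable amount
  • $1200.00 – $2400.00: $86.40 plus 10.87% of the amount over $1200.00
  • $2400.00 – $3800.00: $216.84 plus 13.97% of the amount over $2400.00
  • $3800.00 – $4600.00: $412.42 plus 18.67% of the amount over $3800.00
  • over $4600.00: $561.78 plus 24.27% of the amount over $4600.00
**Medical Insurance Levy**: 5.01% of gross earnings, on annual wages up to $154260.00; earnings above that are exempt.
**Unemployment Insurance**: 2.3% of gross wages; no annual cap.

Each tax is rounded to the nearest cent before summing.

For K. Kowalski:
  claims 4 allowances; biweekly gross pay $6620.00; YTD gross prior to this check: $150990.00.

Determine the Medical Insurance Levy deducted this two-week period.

Medical Insurance Levy: cap $154260.00 − YTD $150990.00 = $3270.00 subject; 5.01% × $3270.00 = $163.83

$163.83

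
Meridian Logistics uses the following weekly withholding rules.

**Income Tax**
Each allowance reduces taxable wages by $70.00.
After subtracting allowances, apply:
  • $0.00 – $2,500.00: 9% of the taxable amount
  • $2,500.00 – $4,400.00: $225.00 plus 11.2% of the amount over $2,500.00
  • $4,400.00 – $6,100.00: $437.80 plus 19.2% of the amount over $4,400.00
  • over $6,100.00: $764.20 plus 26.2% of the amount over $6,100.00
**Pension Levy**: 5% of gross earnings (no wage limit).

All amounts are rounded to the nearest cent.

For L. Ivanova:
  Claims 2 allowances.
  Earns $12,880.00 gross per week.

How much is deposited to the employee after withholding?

Income Tax: taxable = $12,880.00 − 2×$70.00 = $12,740.00
  $764.20 + 26.2% × ($12,740.00 − $6,100.00) = $764.20 + 26.2% × $6,640.00 = $2,503.88
Pension Levy: 5% × $12,880.00 = $644.00
Total withheld: $2,503.88 + $644.00 = $3,147.88
Net pay: $12,880.00 − $3,147.88 = $9,732.12

$9,732.12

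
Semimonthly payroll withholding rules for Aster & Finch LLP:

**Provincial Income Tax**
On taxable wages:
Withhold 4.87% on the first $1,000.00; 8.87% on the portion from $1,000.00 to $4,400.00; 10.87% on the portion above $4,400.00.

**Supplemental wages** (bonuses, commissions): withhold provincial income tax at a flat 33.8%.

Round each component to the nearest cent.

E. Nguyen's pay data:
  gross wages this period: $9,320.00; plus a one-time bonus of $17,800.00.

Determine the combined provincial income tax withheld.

$6,901.48

Provincial Income Tax: taxable = $9,320.00
  $350.28 + 10.87% × ($9,320.00 − $4,400.00) = $350.28 + 10.87% × $4,920.00 = $885.08
Supplemental (33.8% flat on bonus): 33.8% × $17,800.00 = $6,016.40
Total provincial income tax: $885.08 + $6,016.40 = $6,901.48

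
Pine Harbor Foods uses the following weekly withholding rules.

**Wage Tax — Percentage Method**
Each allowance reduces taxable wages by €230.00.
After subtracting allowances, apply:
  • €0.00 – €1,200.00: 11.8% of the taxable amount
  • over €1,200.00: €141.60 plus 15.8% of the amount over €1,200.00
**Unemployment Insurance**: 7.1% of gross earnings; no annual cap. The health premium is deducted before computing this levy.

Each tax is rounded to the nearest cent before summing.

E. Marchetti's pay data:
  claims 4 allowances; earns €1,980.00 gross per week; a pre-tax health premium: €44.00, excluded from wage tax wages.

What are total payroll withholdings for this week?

Wage Tax: taxable = €1,980.00 − €44.00 − 4×€230.00 = €1,016.00
  11.8% × €1,016.00 = €119.89
Unemployment Insurance: 7.1% × €1,936.00 = €137.46
Total: €119.89 + €137.46 = €257.35

€257.35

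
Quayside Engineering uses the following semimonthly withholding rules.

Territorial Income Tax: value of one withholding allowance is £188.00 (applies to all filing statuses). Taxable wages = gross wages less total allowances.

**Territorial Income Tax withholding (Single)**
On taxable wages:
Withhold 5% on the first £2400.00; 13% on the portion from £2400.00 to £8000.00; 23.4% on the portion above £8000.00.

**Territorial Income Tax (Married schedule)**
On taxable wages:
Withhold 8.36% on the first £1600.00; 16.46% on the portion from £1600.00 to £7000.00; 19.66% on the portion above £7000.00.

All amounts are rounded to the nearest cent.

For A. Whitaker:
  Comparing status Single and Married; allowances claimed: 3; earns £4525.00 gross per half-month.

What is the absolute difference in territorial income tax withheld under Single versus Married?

Territorial Income Tax (Single): taxable = £4525.00 − 3×£188.00 = £3961.00
  £120.00 + 13% × (£3961.00 − £2400.00) = £120.00 + 13% × £1561.00 = £322.93
Territorial Income Tax (Married): taxable = £4525.00 − 3×£188.00 = £3961.00
  £133.76 + 16.46% × (£3961.00 − £1600.00) = £133.76 + 16.46% × £2361.00 = £522.38
Difference: |£322.93 − £522.38| = £199.45 (higher under Married)

£199.45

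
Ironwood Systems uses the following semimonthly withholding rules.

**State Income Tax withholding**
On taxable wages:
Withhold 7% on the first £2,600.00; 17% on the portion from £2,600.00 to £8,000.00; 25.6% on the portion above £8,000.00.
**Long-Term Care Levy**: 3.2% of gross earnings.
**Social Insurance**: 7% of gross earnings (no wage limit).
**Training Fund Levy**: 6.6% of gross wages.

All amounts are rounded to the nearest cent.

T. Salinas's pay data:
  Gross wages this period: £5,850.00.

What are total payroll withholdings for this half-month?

£1,717.30

State Income Tax: taxable = £5,850.00
  £182.00 + 17% × (£5,850.00 − £2,600.00) = £182.00 + 17% × £3,250.00 = £734.50
Long-Term Care Levy: 3.2% × £5,850.00 = £187.20
Social Insurance: 7% × £5,850.00 = £409.50
Training Fund Levy: 6.6% × £5,850.00 = £386.10
Total: £734.50 + £187.20 + £409.50 + £386.10 = £1,717.30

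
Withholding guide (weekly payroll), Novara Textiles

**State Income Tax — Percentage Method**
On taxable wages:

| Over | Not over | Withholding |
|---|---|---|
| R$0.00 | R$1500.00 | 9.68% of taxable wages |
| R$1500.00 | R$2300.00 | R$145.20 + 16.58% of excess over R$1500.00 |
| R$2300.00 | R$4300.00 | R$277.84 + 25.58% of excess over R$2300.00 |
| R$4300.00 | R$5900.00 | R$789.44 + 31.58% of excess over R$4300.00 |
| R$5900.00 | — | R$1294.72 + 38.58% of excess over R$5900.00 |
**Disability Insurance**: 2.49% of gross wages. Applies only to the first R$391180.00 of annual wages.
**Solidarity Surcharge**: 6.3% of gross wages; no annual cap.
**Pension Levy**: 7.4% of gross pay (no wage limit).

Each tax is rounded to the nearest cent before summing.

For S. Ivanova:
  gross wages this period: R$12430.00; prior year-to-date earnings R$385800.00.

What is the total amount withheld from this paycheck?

State Income Tax: taxable = R$12430.00
  R$1294.72 + 38.58% × (R$12430.00 − R$5900.00) = R$1294.72 + 38.58% × R$6530.00 = R$3813.99
Disability Insurance: cap R$391180.00 − YTD R$385800.00 = R$5380.00 subject; 2.49% × R$5380.00 = R$133.96
Solidarity Surcharge: 6.3% × R$12430.00 = R$783.09
Pension Levy: 7.4% × R$12430.00 = R$919.82
Total: R$3813.99 + R$133.96 + R$783.09 + R$919.82 = R$5650.86

R$5650.86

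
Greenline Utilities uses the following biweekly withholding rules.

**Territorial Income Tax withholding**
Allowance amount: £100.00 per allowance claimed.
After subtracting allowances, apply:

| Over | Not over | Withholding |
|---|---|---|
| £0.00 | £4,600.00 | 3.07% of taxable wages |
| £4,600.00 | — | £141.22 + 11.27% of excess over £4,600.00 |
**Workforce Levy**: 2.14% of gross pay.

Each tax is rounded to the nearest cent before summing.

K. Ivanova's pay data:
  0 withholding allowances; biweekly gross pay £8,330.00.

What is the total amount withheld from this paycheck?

Territorial Income Tax: taxable = £8,330.00
  £141.22 + 11.27% × (£8,330.00 − £4,600.00) = £141.22 + 11.27% × £3,730.00 = £561.59
Workforce Levy: 2.14% × £8,330.00 = £178.26
Total: £561.59 + £178.26 = £739.85

£739.85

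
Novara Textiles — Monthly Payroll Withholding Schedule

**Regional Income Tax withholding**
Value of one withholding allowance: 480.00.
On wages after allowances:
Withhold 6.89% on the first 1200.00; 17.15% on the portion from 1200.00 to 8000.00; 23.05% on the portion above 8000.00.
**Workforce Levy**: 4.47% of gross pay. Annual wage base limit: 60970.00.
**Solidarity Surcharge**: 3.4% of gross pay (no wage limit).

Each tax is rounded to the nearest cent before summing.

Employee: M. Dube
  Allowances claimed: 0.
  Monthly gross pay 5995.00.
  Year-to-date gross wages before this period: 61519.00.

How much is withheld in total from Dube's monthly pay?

1108.85

Regional Income Tax: taxable = 5995.00
  82.68 + 17.15% × (5995.00 − 1200.00) = 82.68 + 17.15% × 4795.00 = 905.02
Workforce Levy: YTD 61519.00 ≥ cap 60970.00 → 0.00
Solidarity Surcharge: 3.4% × 5995.00 = 203.83
Total: 905.02 + 0.00 + 203.83 = 1108.85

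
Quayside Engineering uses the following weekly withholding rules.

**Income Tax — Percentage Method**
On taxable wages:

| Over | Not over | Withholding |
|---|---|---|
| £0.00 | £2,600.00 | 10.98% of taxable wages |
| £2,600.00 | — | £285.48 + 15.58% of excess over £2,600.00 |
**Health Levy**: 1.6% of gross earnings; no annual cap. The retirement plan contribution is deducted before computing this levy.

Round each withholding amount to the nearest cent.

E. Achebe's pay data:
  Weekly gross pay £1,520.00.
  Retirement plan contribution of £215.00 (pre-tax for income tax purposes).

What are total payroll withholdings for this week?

£164.17

Income Tax: taxable = £1,520.00 − £215.00 = £1,305.00
  10.98% × £1,305.00 = £143.29
Health Levy: 1.6% × £1,305.00 = £20.88
Total: £143.29 + £20.88 = £164.17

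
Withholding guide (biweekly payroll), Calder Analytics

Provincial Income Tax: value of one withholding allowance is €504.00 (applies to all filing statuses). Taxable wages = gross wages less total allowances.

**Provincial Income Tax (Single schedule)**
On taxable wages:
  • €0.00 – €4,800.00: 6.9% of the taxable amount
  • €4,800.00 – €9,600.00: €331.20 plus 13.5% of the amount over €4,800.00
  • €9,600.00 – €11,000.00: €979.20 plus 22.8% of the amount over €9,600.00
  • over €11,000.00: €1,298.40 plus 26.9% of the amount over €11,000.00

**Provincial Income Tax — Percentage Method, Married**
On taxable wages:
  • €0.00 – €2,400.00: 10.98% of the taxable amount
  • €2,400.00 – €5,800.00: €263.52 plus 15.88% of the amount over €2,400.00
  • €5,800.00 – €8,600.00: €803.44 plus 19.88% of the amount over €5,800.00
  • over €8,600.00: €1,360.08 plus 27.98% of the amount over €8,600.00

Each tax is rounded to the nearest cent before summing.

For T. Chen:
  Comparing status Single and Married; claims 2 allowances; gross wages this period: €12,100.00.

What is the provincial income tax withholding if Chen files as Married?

Provincial Income Tax (Married): taxable = €12,100.00 − 2×€504.00 = €11,092.00
  €1,360.08 + 27.98% × (€11,092.00 − €8,600.00) = €1,360.08 + 27.98% × €2,492.00 = €2,057.34

€2,057.34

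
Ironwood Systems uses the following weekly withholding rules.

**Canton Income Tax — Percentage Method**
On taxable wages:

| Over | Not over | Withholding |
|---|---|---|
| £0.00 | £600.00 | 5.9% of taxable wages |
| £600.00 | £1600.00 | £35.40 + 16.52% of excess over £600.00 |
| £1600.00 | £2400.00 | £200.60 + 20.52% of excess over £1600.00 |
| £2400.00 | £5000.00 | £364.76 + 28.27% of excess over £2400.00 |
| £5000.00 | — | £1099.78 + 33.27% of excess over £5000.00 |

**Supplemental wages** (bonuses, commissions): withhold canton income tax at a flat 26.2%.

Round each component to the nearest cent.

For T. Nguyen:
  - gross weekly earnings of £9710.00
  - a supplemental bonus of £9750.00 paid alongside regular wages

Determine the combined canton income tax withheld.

Canton Income Tax: taxable = £9710.00
  £1099.78 + 33.27% × (£9710.00 − £5000.00) = £1099.78 + 33.27% × £4710.00 = £2666.80
Supplemental (26.2% flat on bonus): 26.2% × £9750.00 = £2554.50
Total canton income tax: £2666.80 + £2554.50 = £5221.30

£5221.30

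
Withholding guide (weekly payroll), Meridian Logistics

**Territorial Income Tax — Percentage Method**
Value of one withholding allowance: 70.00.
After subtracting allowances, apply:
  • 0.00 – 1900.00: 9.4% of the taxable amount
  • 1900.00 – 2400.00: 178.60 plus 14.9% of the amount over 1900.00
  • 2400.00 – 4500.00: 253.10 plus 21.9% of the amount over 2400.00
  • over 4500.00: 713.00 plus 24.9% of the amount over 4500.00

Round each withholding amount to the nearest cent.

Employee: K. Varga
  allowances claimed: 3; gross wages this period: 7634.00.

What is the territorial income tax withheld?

1441.08

Territorial Income Tax: taxable = 7634.00 − 3×70.00 = 7424.00
  713.00 + 24.9% × (7424.00 − 4500.00) = 713.00 + 24.9% × 2924.00 = 1441.08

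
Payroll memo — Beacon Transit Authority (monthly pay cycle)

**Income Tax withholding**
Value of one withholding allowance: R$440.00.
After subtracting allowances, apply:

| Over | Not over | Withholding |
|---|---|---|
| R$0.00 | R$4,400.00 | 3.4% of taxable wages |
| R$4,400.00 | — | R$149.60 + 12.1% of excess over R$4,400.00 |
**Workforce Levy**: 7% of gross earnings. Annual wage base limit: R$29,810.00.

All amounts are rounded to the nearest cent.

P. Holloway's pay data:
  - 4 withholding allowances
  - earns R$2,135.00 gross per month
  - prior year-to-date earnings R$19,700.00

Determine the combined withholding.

R$162.20

Income Tax: taxable = R$2,135.00 − 4×R$440.00 = R$375.00
  3.4% × R$375.00 = R$12.75
Workforce Levy: 7% × R$2,135.00 = R$149.45
Total: R$12.75 + R$149.45 = R$162.20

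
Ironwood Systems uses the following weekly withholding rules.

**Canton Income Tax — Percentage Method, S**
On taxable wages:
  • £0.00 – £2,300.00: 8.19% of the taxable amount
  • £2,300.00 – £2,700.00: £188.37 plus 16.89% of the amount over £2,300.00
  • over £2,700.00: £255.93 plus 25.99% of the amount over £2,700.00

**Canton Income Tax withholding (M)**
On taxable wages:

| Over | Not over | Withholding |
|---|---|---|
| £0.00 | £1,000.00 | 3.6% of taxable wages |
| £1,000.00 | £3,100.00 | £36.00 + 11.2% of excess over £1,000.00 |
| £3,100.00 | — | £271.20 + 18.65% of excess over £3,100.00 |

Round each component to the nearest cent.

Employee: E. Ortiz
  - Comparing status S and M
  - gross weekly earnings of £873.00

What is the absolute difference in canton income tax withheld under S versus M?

£40.07

Canton Income Tax (S): taxable = £873.00
  8.19% × £873.00 = £71.50
Canton Income Tax (M): taxable = £873.00
  3.6% × £873.00 = £31.43
Difference: |£71.50 − £31.43| = £40.07 (higher under S)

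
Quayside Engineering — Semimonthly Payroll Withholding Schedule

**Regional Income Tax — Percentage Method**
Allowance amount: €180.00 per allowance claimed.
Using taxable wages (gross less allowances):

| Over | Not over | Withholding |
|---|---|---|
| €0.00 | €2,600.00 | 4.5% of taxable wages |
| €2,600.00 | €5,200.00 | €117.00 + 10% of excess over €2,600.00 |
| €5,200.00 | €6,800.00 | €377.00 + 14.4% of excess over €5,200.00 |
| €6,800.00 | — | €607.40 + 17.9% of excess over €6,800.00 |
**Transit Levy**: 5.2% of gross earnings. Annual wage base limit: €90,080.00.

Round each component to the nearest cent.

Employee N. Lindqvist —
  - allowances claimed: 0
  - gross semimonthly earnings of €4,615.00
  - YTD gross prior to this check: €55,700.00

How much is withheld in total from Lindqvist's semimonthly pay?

Regional Income Tax: taxable = €4,615.00
  €117.00 + 10% × (€4,615.00 − €2,600.00) = €117.00 + 10% × €2,015.00 = €318.50
Transit Levy: 5.2% × €4,615.00 = €239.98
Total: €318.50 + €239.98 = €558.48

€558.48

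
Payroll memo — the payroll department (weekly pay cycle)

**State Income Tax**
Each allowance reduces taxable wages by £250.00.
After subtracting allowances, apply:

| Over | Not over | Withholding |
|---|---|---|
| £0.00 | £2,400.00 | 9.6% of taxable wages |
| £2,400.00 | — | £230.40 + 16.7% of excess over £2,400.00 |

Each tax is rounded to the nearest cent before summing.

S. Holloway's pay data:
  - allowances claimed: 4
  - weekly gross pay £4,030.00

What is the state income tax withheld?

State Income Tax: taxable = £4,030.00 − 4×£250.00 = £3,030.00
  £230.40 + 16.7% × (£3,030.00 − £2,400.00) = £230.40 + 16.7% × £630.00 = £335.61

£335.61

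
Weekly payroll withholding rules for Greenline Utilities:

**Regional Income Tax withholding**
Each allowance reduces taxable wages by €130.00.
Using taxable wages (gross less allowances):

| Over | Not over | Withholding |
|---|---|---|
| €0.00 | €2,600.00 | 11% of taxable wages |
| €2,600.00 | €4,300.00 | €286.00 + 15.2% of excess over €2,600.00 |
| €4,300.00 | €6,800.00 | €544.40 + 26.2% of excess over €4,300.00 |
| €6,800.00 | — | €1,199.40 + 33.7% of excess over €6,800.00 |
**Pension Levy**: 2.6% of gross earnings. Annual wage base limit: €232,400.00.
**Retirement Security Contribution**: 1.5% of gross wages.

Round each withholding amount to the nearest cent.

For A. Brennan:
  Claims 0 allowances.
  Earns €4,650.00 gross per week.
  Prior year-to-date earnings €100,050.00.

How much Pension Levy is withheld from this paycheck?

Pension Levy: 2.6% × €4,650.00 = €120.90

€120.90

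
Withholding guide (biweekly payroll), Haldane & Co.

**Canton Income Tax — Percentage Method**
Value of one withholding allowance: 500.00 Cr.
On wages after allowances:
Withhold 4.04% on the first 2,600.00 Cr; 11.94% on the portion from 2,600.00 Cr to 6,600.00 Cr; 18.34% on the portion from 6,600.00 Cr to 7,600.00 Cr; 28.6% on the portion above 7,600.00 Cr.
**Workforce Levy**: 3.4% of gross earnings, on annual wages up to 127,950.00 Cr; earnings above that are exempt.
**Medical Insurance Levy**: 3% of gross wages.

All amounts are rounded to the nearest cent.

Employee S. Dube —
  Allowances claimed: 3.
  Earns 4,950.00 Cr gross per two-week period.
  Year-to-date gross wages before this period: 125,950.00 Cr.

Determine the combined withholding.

Canton Income Tax: taxable = 4,950.00 Cr − 3×500.00 Cr = 3,450.00 Cr
  105.04 Cr + 11.94% × (3,450.00 Cr − 2,600.00 Cr) = 105.04 Cr + 11.94% × 850.00 Cr = 206.53 Cr
Workforce Levy: cap 127,950.00 Cr − YTD 125,950.00 Cr = 2,000.00 Cr subject; 3.4% × 2,000.00 Cr = 68.00 Cr
Medical Insurance Levy: 3% × 4,950.00 Cr = 148.50 Cr
Total: 206.53 Cr + 68.00 Cr + 148.50 Cr = 423.03 Cr

423.03 Cr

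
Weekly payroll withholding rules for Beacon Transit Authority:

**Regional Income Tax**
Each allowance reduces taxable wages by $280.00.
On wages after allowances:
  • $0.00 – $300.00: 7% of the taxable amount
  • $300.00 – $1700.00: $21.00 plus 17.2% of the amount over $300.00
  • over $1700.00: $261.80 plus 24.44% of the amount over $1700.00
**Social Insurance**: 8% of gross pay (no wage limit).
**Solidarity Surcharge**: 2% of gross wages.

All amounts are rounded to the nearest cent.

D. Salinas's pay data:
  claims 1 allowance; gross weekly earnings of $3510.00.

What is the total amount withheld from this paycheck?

$986.73

Regional Income Tax: taxable = $3510.00 − 1×$280.00 = $3230.00
  $261.80 + 24.44% × ($3230.00 − $1700.00) = $261.80 + 24.44% × $1530.00 = $635.73
Social Insurance: 8% × $3510.00 = $280.80
Solidarity Surcharge: 2% × $3510.00 = $70.20
Total: $635.73 + $280.80 + $70.20 = $986.73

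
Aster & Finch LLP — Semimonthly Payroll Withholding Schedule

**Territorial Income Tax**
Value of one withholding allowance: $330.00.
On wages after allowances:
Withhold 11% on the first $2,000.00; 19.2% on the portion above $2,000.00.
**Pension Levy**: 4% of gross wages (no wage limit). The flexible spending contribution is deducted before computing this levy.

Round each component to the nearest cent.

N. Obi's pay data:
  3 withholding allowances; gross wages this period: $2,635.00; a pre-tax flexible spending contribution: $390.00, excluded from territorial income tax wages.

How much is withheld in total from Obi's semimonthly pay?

$227.85

Territorial Income Tax: taxable = $2,635.00 − $390.00 − 3×$330.00 = $1,255.00
  11% × $1,255.00 = $138.05
Pension Levy: 4% × $2,245.00 = $89.80
Total: $138.05 + $89.80 = $227.85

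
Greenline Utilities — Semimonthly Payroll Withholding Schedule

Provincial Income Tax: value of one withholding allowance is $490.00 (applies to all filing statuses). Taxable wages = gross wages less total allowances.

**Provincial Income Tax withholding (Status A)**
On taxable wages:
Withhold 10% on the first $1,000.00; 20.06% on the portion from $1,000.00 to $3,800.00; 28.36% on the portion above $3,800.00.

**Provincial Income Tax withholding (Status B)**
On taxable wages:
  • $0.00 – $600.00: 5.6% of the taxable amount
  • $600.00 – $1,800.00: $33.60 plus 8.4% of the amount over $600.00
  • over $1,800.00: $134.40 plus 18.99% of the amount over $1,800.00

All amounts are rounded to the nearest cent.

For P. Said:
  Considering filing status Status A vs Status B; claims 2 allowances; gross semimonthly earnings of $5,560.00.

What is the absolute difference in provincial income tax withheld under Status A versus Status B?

Provincial Income Tax (Status A): taxable = $5,560.00 − 2×$490.00 = $4,580.00
  $661.68 + 28.36% × ($4,580.00 − $3,800.00) = $661.68 + 28.36% × $780.00 = $882.89
Provincial Income Tax (Status B): taxable = $5,560.00 − 2×$490.00 = $4,580.00
  $134.40 + 18.99% × ($4,580.00 − $1,800.00) = $134.40 + 18.99% × $2,780.00 = $662.32
Difference: |$882.89 − $662.32| = $220.57 (higher under Status A)

$220.57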